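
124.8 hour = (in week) 0.7429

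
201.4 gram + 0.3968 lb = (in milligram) 3.814e+05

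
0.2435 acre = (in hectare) 0.09854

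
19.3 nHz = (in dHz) 1.93e-07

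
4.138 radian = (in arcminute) 1.423e+04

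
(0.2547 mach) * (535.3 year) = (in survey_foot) 4.803e+12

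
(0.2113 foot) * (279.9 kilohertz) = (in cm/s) 1.803e+06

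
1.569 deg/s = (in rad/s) 0.02738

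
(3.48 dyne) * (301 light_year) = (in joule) 9.91e+13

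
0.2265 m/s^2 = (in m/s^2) 0.2265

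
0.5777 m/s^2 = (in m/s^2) 0.5777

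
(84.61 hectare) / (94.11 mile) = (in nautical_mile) 0.003016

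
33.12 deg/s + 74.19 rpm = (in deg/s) 478.3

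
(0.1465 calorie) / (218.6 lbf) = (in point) 1.787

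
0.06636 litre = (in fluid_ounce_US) 2.244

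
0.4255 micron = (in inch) 1.675e-05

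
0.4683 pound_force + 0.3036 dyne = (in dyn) 2.083e+05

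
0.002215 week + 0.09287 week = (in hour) 15.97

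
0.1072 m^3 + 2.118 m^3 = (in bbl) 14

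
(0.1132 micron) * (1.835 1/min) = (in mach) 1.017e-11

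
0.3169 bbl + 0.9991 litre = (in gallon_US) 13.57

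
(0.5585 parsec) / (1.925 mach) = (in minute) 4.382e+11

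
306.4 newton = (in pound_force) 68.88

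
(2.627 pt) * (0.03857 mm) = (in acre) 8.833e-12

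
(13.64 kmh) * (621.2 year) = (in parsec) 2.405e-06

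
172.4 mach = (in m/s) 5.87e+04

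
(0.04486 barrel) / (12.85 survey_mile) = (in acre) 8.522e-11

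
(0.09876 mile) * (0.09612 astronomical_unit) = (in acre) 5.647e+08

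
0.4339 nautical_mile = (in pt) 2.278e+06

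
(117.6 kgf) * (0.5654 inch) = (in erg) 1.656e+08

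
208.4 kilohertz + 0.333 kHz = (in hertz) 2.087e+05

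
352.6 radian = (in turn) 56.12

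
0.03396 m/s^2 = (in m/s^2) 0.03396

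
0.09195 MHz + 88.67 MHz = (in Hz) 8.876e+07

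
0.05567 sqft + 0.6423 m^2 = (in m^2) 0.6475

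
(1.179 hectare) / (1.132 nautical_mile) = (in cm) 562.4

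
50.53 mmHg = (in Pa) 6737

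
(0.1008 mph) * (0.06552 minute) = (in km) 0.0001771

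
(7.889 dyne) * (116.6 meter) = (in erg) 9.199e+04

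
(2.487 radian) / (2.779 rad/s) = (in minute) 0.01492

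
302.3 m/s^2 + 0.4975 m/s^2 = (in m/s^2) 302.8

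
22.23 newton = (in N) 22.23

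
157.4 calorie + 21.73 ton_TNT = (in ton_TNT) 21.73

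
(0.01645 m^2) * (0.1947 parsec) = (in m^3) 9.883e+13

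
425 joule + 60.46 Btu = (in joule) 6.421e+04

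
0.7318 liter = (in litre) 0.7318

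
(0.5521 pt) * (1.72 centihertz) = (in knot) 6.512e-06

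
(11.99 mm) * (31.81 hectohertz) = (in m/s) 38.14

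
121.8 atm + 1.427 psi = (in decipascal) 1.235e+08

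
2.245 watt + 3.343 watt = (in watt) 5.588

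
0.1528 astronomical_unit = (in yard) 2.5e+10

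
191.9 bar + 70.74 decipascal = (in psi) 2783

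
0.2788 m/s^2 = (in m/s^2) 0.2788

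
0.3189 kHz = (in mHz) 3.189e+05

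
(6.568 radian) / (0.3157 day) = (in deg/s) 0.0138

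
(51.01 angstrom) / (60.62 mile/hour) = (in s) 1.882e-10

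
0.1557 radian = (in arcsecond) 3.212e+04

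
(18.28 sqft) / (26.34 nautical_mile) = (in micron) 34.81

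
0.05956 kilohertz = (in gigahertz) 5.956e-08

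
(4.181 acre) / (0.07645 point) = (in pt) 1.778e+12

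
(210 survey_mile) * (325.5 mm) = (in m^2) 1.1e+05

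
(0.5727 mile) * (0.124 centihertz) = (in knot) 2.222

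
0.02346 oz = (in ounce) 0.02346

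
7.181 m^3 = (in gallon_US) 1897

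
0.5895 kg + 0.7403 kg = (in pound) 2.932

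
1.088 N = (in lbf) 0.2446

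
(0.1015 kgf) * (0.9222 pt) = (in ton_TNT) 7.74e-14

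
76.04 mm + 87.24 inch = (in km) 0.002292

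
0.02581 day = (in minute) 37.17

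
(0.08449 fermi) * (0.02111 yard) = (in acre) 4.03e-22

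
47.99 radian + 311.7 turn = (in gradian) 1.277e+05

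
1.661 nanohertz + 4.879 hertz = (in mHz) 4879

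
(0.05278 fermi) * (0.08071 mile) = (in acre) 1.694e-18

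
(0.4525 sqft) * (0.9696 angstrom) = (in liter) 4.076e-09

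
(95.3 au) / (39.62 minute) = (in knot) 1.166e+10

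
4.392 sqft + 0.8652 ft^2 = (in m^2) 0.4884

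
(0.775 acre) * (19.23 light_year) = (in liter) 5.706e+23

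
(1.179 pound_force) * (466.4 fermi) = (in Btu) 2.318e-15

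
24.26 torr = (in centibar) 3.234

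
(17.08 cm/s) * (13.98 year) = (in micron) 7.53e+13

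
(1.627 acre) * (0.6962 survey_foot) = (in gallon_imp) 3.073e+05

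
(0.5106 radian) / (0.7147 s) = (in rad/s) 0.7144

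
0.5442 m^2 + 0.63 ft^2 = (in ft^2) 6.488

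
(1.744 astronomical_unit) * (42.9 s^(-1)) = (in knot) 2.176e+13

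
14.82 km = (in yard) 1.621e+04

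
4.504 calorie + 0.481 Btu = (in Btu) 0.4989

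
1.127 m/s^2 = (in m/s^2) 1.127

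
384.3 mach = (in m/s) 1.309e+05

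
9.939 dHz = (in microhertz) 9.939e+05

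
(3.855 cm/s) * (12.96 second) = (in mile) 0.0003104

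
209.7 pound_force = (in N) 932.8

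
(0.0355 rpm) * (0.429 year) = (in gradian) 3.202e+06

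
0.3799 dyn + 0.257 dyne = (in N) 6.369e-06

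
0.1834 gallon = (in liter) 0.6942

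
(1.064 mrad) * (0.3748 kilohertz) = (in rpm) 3.808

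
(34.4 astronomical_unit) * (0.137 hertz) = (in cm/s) 7.05e+13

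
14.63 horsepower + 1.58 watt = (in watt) 1.091e+04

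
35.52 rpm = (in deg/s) 213.1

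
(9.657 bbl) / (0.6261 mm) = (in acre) 0.606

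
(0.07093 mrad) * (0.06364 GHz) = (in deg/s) 2.586e+05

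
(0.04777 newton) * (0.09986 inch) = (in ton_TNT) 2.896e-14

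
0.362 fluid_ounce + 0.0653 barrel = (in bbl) 0.06537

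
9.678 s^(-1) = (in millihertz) 9678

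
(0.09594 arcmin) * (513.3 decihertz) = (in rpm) 0.01368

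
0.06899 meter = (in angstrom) 6.899e+08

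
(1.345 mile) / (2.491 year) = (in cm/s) 0.002755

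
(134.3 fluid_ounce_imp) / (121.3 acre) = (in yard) 8.501e-09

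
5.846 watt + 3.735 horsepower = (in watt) 2791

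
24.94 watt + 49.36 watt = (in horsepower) 0.09964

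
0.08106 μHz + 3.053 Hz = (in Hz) 3.053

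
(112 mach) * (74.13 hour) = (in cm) 1.018e+12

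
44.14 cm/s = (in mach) 0.001296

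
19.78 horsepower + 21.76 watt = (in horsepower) 19.81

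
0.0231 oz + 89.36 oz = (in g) 2534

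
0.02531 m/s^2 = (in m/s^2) 0.02531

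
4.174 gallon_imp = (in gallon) 5.013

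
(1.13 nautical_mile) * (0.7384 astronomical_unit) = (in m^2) 2.312e+14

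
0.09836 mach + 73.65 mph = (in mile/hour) 148.6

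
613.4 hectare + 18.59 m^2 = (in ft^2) 6.603e+07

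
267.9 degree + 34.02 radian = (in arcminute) 1.33e+05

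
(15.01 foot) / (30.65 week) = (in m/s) 2.468e-07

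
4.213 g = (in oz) 0.1486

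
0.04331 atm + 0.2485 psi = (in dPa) 6.102e+04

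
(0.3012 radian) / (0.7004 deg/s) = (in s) 24.64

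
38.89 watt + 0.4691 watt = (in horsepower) 0.05278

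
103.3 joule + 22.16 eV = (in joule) 103.3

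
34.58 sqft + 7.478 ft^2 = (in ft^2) 42.06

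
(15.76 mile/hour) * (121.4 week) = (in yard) 5.657e+08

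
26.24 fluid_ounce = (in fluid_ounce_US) 26.24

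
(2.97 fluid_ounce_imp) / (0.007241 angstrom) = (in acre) 2.88e+04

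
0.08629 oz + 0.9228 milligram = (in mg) 2447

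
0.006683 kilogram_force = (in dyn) 6554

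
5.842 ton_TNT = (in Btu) 2.317e+07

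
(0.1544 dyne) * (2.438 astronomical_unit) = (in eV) 3.515e+24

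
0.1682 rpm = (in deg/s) 1.009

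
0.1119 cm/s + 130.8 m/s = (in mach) 0.3841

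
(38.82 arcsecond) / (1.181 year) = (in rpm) 4.826e-11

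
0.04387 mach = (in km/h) 53.78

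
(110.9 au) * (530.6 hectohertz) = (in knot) 1.711e+18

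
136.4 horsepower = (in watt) 1.017e+05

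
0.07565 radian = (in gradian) 4.816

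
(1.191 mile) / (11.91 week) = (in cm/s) 0.02661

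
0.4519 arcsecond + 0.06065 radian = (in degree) 3.475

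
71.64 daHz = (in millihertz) 7.164e+05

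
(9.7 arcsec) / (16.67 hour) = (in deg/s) 4.49e-08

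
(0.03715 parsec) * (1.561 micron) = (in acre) 4.422e+05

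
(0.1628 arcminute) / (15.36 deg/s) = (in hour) 4.907e-08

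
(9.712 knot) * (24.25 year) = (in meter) 3.821e+09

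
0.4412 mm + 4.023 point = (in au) 1.244e-14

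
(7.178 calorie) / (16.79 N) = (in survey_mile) 0.001111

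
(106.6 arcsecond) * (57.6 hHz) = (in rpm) 28.43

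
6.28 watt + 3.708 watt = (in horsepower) 0.01339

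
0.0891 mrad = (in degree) 0.005105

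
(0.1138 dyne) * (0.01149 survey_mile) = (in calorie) 5.029e-06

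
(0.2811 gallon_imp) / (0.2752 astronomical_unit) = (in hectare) 3.104e-18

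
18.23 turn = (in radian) 114.5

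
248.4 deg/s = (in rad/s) 4.335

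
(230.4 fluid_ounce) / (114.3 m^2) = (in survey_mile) 3.704e-08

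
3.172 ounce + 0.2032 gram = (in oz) 3.179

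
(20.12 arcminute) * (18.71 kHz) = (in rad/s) 109.5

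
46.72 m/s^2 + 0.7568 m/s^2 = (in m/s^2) 47.48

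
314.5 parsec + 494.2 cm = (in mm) 9.704e+21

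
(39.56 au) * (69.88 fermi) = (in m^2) 0.4136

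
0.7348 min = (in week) 7.29e-05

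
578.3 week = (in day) 4048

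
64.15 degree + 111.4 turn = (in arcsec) 1.446e+08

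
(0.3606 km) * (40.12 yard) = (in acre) 3.269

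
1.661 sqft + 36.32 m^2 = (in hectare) 0.003647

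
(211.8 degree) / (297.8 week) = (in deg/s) 1.176e-06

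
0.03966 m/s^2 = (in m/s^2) 0.03966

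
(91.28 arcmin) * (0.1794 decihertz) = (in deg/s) 0.02729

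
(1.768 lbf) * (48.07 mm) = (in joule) 0.378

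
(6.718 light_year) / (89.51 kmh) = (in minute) 4.26e+13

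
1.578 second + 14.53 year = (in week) 757.6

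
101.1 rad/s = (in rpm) 965.4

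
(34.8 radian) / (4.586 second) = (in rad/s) 7.588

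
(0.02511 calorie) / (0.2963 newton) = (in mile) 0.0002203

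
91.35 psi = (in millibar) 6298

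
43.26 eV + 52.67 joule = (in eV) 3.287e+20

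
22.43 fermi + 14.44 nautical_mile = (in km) 26.74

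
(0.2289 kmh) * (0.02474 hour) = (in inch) 223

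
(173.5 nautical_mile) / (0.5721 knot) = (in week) 1.805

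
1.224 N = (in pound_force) 0.2752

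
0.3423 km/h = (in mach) 0.0002792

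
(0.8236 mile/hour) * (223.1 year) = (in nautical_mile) 1.399e+06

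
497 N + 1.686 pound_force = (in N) 504.5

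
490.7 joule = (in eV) 3.063e+21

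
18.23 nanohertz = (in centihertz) 1.823e-06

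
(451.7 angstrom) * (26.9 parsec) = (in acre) 9.265e+06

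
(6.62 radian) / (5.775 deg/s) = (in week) 0.0001086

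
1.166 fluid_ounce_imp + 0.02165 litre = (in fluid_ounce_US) 1.852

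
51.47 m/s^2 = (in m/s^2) 51.47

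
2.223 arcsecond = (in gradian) 0.0006861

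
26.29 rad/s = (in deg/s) 1506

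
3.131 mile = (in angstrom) 5.039e+13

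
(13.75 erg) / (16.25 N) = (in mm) 8.462e-05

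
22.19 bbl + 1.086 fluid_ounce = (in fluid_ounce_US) 1.193e+05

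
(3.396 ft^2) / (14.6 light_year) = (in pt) 6.475e-15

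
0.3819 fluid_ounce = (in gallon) 0.002984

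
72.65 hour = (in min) 4359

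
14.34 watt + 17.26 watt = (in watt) 31.6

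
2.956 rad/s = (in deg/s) 169.4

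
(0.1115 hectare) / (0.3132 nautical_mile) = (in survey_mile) 0.001194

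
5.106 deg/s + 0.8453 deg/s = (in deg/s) 5.951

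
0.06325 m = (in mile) 3.93e-05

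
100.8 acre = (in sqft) 4.391e+06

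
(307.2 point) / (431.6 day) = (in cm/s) 2.906e-07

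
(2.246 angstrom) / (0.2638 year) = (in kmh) 9.719e-17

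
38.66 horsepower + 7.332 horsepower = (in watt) 3.43e+04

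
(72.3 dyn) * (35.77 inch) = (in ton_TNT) 1.57e-13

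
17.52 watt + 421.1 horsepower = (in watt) 3.14e+05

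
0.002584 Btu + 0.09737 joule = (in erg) 2.824e+07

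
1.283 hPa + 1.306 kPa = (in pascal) 1434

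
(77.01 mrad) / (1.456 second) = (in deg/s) 3.03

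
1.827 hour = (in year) 0.0002086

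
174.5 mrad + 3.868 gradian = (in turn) 0.03744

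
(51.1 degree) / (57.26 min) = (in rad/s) 0.0002596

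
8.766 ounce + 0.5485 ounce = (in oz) 9.314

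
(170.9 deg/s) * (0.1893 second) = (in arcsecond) 1.165e+05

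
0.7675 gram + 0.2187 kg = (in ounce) 7.741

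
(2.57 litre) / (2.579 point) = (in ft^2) 30.41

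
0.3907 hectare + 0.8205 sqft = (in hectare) 0.3907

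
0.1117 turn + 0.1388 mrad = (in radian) 0.702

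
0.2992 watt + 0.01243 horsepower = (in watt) 9.568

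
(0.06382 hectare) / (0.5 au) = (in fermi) 8.532e+06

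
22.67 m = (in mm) 2.267e+04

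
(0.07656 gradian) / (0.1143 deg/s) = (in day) 6.977e-06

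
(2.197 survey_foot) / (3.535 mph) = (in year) 1.344e-08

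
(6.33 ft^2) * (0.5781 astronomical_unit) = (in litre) 5.086e+13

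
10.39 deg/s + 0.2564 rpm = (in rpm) 1.988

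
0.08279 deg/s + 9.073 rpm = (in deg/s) 54.52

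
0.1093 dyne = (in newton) 1.093e-06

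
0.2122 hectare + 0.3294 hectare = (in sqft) 5.83e+04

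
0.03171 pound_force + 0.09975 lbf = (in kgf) 0.05963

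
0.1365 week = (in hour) 22.93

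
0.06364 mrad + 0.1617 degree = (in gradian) 0.1837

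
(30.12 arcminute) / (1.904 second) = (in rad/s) 0.004602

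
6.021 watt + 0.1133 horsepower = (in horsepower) 0.1214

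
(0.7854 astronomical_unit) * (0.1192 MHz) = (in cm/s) 1.401e+18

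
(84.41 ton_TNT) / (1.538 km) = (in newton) 2.296e+08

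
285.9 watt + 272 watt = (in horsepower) 0.7482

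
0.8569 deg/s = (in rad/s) 0.01496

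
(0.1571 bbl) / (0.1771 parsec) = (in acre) 1.129e-21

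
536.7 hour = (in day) 22.36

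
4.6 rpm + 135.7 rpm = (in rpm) 140.3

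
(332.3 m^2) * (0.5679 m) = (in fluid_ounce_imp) 6.642e+06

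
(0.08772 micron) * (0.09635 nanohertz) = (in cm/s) 8.452e-16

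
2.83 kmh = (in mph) 1.758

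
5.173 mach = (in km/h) 6341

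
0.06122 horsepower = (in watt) 45.65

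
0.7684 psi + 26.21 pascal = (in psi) 0.7722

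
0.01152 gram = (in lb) 2.54e-05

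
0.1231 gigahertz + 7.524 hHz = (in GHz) 0.1231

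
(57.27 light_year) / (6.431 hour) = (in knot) 4.549e+13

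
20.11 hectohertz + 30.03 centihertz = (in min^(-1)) 1.207e+05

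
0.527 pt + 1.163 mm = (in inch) 0.05311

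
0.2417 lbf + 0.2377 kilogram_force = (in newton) 3.406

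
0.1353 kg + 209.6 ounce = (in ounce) 214.4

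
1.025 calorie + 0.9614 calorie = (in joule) 8.311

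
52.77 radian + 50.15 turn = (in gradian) 2.342e+04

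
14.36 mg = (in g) 0.01436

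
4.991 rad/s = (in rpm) 47.66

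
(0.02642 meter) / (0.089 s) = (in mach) 0.0008718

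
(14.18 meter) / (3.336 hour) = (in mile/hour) 0.002641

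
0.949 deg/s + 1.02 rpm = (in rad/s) 0.1234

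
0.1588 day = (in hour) 3.811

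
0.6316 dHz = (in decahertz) 0.006316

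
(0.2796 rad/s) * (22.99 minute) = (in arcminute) 1.326e+06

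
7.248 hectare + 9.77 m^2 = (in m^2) 7.249e+04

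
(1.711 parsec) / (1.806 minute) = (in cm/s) 4.872e+16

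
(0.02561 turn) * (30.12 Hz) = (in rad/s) 4.847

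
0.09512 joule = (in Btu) 9.016e-05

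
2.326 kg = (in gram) 2326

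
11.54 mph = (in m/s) 5.159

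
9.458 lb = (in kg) 4.29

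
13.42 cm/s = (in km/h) 0.4831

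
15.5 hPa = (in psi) 0.2248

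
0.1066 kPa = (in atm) 0.001052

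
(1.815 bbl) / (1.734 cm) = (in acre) 0.004112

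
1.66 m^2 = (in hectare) 0.000166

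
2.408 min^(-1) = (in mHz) 40.13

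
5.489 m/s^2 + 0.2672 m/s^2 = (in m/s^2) 5.756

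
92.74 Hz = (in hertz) 92.74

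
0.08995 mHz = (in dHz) 0.0008995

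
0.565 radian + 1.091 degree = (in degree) 33.46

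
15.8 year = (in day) 5767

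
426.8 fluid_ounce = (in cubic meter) 0.01262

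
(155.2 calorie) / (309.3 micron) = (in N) 2.099e+06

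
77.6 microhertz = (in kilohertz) 7.76e-08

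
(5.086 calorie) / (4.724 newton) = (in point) 1.277e+04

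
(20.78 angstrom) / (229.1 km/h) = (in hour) 9.07e-15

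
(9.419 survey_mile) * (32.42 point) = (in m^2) 173.4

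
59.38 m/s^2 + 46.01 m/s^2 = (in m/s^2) 105.4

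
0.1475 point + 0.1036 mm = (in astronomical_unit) 1.04e-15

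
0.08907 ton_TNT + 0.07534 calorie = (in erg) 3.727e+15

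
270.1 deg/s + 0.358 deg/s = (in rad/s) 4.72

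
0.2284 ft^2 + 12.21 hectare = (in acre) 30.17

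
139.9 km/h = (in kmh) 139.9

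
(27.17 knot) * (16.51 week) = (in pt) 3.956e+11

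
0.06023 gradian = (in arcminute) 3.252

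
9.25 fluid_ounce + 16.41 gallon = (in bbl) 0.3924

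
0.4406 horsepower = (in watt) 328.6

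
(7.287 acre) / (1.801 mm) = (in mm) 1.637e+10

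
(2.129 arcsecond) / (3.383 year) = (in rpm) 9.239e-13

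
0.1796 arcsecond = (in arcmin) 0.002993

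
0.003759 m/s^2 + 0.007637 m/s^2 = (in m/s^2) 0.0114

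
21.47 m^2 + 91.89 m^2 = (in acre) 0.02801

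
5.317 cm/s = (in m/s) 0.05317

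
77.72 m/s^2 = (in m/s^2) 77.72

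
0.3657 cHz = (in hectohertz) 3.657e-05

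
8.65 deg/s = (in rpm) 1.442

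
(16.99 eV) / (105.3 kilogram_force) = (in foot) 8.648e-21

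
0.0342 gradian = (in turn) 8.55e-05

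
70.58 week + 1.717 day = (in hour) 1.19e+04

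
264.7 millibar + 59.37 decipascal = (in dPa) 2.648e+05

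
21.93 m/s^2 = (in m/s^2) 21.93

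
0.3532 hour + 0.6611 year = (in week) 34.47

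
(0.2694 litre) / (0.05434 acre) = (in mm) 0.001225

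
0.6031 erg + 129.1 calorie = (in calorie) 129.1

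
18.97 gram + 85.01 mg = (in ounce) 0.6721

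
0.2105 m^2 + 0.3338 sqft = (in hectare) 2.415e-05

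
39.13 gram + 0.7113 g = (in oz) 1.405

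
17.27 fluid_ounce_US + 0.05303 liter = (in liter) 0.5638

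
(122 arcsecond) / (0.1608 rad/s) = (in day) 4.257e-08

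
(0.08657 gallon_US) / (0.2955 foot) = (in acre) 8.991e-07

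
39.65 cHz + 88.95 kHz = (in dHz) 8.895e+05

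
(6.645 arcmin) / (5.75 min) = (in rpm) 5.35e-05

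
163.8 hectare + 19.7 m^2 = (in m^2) 1.638e+06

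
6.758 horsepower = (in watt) 5039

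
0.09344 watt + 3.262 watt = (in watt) 3.355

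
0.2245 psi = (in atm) 0.01528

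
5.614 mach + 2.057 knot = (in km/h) 6885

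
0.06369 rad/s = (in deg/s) 3.649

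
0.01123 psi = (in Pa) 77.43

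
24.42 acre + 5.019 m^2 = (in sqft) 1.064e+06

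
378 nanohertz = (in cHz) 3.78e-05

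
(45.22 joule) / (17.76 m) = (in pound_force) 0.5724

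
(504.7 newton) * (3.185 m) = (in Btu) 1.524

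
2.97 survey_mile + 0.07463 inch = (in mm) 4.78e+06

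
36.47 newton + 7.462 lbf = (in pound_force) 15.66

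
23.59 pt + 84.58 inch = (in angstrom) 2.157e+10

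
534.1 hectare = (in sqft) 5.749e+07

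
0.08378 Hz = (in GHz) 8.378e-11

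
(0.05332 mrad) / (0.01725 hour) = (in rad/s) 8.586e-07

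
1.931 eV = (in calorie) 7.394e-20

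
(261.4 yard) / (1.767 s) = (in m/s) 135.3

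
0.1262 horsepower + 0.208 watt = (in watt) 94.32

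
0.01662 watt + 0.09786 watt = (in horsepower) 0.0001535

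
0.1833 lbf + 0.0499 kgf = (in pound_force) 0.2933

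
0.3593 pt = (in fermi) 1.268e+11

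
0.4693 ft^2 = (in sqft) 0.4693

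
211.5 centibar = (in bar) 2.115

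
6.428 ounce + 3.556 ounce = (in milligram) 2.83e+05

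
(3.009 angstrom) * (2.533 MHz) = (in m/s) 0.0007622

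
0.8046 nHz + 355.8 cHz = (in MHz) 3.558e-06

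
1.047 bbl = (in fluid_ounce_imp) 5859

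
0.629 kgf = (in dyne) 6.168e+05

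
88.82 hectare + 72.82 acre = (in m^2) 1.183e+06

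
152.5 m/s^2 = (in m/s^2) 152.5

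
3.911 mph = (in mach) 0.005135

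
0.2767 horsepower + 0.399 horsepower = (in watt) 503.9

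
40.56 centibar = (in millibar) 405.6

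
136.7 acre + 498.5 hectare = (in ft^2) 5.961e+07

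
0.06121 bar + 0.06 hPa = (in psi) 0.8886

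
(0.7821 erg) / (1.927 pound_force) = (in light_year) 9.644e-25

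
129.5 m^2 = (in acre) 0.032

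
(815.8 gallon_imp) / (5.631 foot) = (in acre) 0.000534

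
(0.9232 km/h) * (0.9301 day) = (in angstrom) 2.061e+14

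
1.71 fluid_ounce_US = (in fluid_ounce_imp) 1.78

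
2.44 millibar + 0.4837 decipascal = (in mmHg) 1.831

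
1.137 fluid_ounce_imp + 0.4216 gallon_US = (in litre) 1.628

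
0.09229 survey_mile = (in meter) 148.5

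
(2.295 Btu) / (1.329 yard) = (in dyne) 1.992e+08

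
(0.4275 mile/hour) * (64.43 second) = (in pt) 3.49e+04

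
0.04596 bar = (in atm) 0.04536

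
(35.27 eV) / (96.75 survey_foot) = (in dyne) 1.916e-14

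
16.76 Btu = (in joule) 1.768e+04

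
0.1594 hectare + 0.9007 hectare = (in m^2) 1.06e+04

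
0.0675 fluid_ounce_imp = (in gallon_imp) 0.0004219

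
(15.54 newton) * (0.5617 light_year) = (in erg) 8.258e+23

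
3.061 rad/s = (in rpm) 29.23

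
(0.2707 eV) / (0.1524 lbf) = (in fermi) 6.398e-05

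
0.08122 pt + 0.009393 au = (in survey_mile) 8.731e+05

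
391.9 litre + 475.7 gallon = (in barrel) 13.79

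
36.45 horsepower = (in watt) 2.718e+04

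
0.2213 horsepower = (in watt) 165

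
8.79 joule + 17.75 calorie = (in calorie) 19.85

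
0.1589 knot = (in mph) 0.1829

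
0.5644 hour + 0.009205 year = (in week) 0.4833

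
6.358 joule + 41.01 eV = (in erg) 6.358e+07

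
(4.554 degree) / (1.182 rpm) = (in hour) 0.0001784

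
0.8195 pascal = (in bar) 8.195e-06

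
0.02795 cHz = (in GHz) 2.795e-13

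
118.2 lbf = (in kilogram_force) 53.61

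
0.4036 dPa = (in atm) 3.983e-07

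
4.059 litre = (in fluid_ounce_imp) 142.9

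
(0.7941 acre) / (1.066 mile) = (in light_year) 1.98e-16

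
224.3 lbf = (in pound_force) 224.3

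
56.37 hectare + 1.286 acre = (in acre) 140.6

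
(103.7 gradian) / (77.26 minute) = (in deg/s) 0.02013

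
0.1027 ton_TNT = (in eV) 2.682e+27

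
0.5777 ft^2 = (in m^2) 0.05367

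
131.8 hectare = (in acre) 325.7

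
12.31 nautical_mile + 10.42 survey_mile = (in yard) 4.327e+04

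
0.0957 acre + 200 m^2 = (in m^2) 587.3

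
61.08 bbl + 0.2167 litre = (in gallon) 2565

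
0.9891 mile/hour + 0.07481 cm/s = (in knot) 0.861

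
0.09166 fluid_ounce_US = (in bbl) 1.705e-05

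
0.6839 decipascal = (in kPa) 6.839e-05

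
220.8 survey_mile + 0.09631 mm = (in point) 1.007e+09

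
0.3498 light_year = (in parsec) 0.1072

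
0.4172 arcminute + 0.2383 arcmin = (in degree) 0.01093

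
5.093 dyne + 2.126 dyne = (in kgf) 7.361e-06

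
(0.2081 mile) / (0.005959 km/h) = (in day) 2.342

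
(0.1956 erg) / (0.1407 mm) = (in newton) 0.000139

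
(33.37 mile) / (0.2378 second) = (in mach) 663.2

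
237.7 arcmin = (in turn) 0.011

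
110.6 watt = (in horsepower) 0.1483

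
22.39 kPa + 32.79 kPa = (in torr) 413.9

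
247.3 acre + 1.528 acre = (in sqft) 1.084e+07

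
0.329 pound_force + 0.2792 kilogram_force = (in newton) 4.201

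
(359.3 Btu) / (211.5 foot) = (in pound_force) 1322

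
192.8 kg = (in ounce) 6801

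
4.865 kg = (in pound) 10.73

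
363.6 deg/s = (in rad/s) 6.346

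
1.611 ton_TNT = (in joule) 6.74e+09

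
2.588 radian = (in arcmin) 8897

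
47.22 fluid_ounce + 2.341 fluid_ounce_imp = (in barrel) 0.009202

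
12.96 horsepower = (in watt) 9664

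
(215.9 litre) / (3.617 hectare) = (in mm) 0.005969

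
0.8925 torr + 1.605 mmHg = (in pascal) 333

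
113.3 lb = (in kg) 51.39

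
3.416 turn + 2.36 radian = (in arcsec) 4.914e+06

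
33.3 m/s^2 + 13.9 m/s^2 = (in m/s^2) 47.2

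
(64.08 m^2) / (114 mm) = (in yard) 614.7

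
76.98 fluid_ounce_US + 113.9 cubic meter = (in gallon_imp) 2.505e+04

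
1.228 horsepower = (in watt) 915.7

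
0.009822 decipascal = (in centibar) 9.822e-07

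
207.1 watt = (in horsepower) 0.2777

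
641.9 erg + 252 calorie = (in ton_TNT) 2.52e-07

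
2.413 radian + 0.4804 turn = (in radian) 5.431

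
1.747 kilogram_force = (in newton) 17.13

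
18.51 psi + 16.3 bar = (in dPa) 1.758e+07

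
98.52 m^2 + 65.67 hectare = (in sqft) 7.07e+06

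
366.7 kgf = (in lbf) 808.4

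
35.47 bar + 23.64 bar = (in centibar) 5911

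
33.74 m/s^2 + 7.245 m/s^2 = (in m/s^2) 40.98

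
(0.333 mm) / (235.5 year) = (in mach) 1.317e-16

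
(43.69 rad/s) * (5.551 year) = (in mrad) 7.648e+12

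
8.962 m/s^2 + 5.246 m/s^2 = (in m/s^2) 14.21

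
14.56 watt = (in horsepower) 0.01953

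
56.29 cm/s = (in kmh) 2.026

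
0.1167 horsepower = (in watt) 87.02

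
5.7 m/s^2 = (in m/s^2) 5.7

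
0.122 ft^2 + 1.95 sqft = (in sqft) 2.072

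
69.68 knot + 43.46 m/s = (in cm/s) 7931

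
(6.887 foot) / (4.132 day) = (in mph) 1.315e-05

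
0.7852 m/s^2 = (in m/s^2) 0.7852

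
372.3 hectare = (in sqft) 4.007e+07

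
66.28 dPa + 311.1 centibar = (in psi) 45.12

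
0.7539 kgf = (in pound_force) 1.662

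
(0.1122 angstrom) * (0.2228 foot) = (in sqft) 8.201e-12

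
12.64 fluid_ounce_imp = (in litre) 0.3591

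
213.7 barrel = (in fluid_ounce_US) 1.149e+06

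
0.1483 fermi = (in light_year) 1.568e-32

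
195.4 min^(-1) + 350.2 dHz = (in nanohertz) 3.828e+10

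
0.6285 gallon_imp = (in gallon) 0.7548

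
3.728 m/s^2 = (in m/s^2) 3.728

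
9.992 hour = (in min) 599.5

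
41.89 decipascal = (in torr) 0.03142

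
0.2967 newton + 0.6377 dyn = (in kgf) 0.03026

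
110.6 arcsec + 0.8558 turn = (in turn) 0.8559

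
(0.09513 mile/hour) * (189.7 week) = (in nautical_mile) 2635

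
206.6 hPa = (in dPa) 2.066e+05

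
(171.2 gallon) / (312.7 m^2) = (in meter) 0.002072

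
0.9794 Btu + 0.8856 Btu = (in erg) 1.968e+10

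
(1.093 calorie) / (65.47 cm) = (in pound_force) 1.57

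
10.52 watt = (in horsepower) 0.01411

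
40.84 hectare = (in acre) 100.9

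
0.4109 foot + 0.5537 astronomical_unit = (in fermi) 8.283e+25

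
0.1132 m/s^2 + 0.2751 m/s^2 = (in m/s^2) 0.3883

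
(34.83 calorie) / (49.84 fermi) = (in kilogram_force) 2.982e+14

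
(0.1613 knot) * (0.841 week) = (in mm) 4.221e+07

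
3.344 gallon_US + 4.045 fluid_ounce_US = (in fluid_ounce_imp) 449.7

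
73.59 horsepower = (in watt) 5.488e+04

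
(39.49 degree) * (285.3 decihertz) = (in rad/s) 19.66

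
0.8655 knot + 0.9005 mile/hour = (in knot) 1.648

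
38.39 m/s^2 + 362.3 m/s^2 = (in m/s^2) 400.7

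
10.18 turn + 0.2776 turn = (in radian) 65.71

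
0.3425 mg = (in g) 0.0003425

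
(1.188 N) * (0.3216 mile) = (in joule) 614.9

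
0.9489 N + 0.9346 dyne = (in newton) 0.9489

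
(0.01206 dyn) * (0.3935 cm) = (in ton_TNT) 1.134e-19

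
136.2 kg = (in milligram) 1.362e+08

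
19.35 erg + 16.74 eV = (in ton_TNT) 4.625e-16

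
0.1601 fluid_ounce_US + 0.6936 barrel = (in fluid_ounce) 3729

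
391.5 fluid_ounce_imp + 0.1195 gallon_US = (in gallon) 3.058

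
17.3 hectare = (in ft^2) 1.862e+06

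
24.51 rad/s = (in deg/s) 1404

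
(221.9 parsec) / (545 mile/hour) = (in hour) 7.807e+12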